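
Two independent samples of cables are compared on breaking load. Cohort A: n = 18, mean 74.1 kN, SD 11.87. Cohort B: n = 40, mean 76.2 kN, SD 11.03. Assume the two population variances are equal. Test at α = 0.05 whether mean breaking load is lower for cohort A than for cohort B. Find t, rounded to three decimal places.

Let group 1 = cohort A, group 2 = cohort B. H0: μ_1 = μ_2; H1: μ_1 < μ_2 (two-sample pooled-variance t-test, left-tailed).
s_p² = [(18−1)·11.87² + (40−1)·11.03²]/(18+40−2) = 127.5
t = (74.1 − 76.2)/√[127.5·(1/18 + 1/40)] = -0.655
df = n₁ + n₂ − 2 = 56
p-value = P(T ≤ -0.655) ≈ 0.257
Since p ≈ 0.257 > α = 0.05, fail to reject H0; the data do not provide sufficient evidence against H0.

-0.655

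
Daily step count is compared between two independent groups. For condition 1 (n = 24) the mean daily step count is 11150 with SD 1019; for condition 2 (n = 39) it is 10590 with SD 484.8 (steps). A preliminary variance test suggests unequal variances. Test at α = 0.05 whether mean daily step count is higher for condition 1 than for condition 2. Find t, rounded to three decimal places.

2.522

Let group 1 = condition 1, group 2 = condition 2. H0: μ_1 = μ_2; H1: μ_1 > μ_2 (Welch's two-sample t-test, right-tailed).
t = (x̄_1 − x̄_2)/√(s_1²/n_1 + s_2²/n_2) = (11150 − 10590)/√(1019²/24 + 484.8²/39) = 2.522
Welch–Satterthwaite df ≈ 29.51
p-value = P(T ≥ 2.522) ≈ 0.0086
Since p ≈ 0.0086 < α = 0.05, reject H0; the evidence is statistically significant.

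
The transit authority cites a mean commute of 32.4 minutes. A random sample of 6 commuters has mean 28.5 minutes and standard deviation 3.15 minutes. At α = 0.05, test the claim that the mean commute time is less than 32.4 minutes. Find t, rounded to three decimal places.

H0: μ = 32.4; H1: μ < 32.4 (one-sample t-test, left-tailed).
t = (x̄ − μ₀)/(s/√n) = (28.5 − 32.4)/(3.15/√6) = -3.033
df = n − 1 = 5
p-value = P(T ≤ -3.033) ≈ 0.0145
Since p ≈ 0.0145 < α = 0.05, reject H0; the data support H1.

-3.033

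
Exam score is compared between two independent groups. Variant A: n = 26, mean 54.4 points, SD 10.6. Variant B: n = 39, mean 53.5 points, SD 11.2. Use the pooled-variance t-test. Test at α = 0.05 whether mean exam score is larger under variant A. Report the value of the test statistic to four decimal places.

Let group 1 = variant A, group 2 = variant B. H0: μ_1 = μ_2; H1: μ_1 > μ_2 (two-sample pooled-variance t-test, right-tailed).
s_p² = [(26−1)·10.6² + (39−1)·11.2²]/(26+39−2) = 120.25
t = (54.4 − 53.5)/√[120.25·(1/26 + 1/39)] = 0.3242
df = n₁ + n₂ − 2 = 63
p-value = P(T ≥ 0.3242) ≈ 0.373
Since p ≈ 0.373 > α = 0.05, fail to reject H0; the data do not provide sufficient evidence against H0.

0.3242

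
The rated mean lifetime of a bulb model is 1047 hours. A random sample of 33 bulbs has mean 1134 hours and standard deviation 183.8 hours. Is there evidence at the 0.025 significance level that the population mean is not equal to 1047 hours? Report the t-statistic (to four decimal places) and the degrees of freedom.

t = 2.7191, df = 32

H0: μ = 1047; H1: μ ≠ 1047 (one-sample t-test, two-sided).
t = (x̄ − μ₀)/(s/√n) = (1134 − 1047)/(183.8/√33) = 2.7191
df = n − 1 = 32
Two-sided p-value ≈ 0.0105
Since p ≈ 0.0105 < α = 0.025, reject H0; the evidence is statistically significant.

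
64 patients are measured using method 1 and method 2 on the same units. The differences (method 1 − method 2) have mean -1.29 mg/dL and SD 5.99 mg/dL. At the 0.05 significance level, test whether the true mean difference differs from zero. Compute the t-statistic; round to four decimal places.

H0: μ_d = 0; H1: μ_d ≠ 0 (paired t-test on the differences, two-sided).
t = d̄/(s_d/√n) = -1.29/(5.99/√64) = -1.7229
df = n − 1 = 63
Two-sided p-value ≈ 0.090
Since p ≈ 0.090 > α = 0.05, fail to reject H0; the evidence is not statistically significant.

-1.7229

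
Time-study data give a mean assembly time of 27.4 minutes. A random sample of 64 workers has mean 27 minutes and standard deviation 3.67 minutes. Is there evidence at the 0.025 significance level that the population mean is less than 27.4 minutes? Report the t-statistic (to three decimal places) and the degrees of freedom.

t = -0.872, df = 63

H0: μ = 27.4; H1: μ < 27.4 (one-sample t-test, left-tailed).
t = (x̄ − μ₀)/(s/√n) = (27 − 27.4)/(3.67/√64) = -0.872
df = n − 1 = 63
p-value = P(T ≤ -0.872) ≈ 0.193
Since p ≈ 0.193 > α = 0.025, fail to reject H0; the evidence is not statistically significant.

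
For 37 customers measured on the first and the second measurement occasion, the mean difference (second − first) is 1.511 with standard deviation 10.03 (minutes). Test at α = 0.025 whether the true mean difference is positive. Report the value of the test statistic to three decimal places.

0.916

H0: μ_d = 0; H1: μ_d > 0 (paired t-test on the differences, right-tailed).
t = d̄/(s_d/√n) = 1.511/(10.03/√37) = 0.916
df = n − 1 = 36
p-value = P(T ≥ 0.916) ≈ 0.183
Since p ≈ 0.183 > α = 0.025, fail to reject H0; the evidence is not statistically significant.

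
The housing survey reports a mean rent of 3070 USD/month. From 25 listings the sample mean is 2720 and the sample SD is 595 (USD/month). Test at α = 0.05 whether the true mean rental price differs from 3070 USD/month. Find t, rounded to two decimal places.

-2.94

H0: μ = 3070; H1: μ ≠ 3070 (one-sample t-test, two-sided).
t = (x̄ − μ₀)/(s/√n) = (2720 − 3070)/(595/√25) = -2.94
df = n − 1 = 24
Two-sided p-value ≈ 0.0071
Since p ≈ 0.0071 < α = 0.05, reject H0; the evidence is statistically significant.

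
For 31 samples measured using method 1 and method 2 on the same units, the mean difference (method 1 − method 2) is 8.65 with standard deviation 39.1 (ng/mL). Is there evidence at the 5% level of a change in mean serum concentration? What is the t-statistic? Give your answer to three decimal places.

H0: μ_d = 0; H1: μ_d ≠ 0 (paired t-test on the differences, two-sided).
t = d̄/(s_d/√n) = 8.65/(39.1/√31) = 1.232
df = n − 1 = 30
Two-sided p-value ≈ 0.2276
Since p ≈ 0.2276 > α = 0.05, fail to reject H0; the data do not provide sufficient evidence against H0.

1.232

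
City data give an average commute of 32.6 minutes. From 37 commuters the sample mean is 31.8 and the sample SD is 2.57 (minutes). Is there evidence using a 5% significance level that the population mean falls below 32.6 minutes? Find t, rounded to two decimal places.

H0: μ = 32.6; H1: μ < 32.6 (one-sample t-test, left-tailed).
t = (x̄ − μ₀)/(s/√n) = (31.8 − 32.6)/(2.57/√37) = -1.89
df = n − 1 = 36
p-value = P(T ≤ -1.89) ≈ 0.033
Since p ≈ 0.033 < α = 0.05, reject H0; the data support H1.

-1.89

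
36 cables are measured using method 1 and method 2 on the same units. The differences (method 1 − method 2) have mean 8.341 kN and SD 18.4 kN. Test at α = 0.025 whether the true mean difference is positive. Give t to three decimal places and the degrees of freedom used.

H0: μ_d = 0; H1: μ_d > 0 (paired t-test on the differences, right-tailed).
t = d̄/(s_d/√n) = 8.341/(18.4/√36) = 2.720
df = n − 1 = 35
p-value = P(T ≥ 2.720) ≈ 0.005
Since p ≈ 0.005 < α = 0.025, reject H0; the evidence is statistically significant.

t = 2.720, df = 35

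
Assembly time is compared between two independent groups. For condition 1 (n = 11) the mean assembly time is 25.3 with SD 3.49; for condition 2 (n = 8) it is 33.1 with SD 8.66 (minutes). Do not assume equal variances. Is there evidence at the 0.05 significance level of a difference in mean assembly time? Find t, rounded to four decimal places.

-2.4092

Let group 1 = condition 1, group 2 = condition 2. H0: μ_1 = μ_2; H1: μ_1 ≠ μ_2 (Welch's two-sample t-test, two-sided).
t = (x̄_1 − x̄_2)/√(s_1²/n_1 + s_2²/n_2) = (25.3 − 33.1)/√(3.49²/11 + 8.66²/8) = -2.4092
Welch–Satterthwaite df ≈ 8.67
Two-sided p-value ≈ 0.0403
Since p ≈ 0.0403 < α = 0.05, reject H0; the evidence is statistically significant.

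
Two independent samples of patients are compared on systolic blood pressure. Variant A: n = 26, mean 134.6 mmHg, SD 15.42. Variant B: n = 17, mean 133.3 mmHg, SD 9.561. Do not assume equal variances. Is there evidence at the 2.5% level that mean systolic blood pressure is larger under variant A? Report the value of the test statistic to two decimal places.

0.34

Let group 1 = variant A, group 2 = variant B. H0: μ_1 = μ_2; H1: μ_1 > μ_2 (Welch's two-sample t-test, right-tailed).
t = (x̄_1 − x̄_2)/√(s_1²/n_1 + s_2²/n_2) = (134.6 − 133.3)/√(15.42²/26 + 9.561²/17) = 0.34
Welch–Satterthwaite df ≈ 40.93
p-value = P(T ≥ 0.34) ≈ 0.3674
Since p ≈ 0.3674 > α = 0.025, fail to reject H0; the evidence is not statistically significant.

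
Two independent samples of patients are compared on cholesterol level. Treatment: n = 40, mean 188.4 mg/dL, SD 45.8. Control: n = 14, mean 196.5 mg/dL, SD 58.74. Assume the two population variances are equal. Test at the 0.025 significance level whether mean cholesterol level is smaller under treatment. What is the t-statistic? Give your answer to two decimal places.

-0.53

Let group 1 = treatment, group 2 = control. H0: μ_1 = μ_2; H1: μ_1 < μ_2 (two-sample pooled-variance t-test, left-tailed).
s_p² = [(40−1)·45.8² + (14−1)·58.74²]/(40+14−2) = 2435.83
t = (188.4 − 196.5)/√[2435.83·(1/40 + 1/14)] = -0.53
df = n₁ + n₂ − 2 = 52
p-value = P(T ≤ -0.53) ≈ 0.2997
Since p ≈ 0.2997 > α = 0.025, fail to reject H0; the evidence is not statistically significant.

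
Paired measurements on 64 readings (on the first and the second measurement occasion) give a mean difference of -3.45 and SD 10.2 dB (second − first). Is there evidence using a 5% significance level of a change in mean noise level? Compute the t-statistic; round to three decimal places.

H0: μ_d = 0; H1: μ_d ≠ 0 (paired t-test on the differences, two-sided).
t = d̄/(s_d/√n) = -3.45/(10.2/√64) = -2.706
df = n − 1 = 63
Two-sided p-value ≈ 0.0088
Since p ≈ 0.0088 < α = 0.05, reject H0; the data support H1.

-2.706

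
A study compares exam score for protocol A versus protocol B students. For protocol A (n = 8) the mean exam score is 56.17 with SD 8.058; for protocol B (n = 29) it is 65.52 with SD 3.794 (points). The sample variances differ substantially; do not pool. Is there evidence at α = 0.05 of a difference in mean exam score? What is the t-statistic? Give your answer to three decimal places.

Let group 1 = protocol A, group 2 = protocol B. H0: μ_1 = μ_2; H1: μ_1 ≠ μ_2 (Welch's two-sample t-test, two-sided).
t = (x̄_1 − x̄_2)/√(s_1²/n_1 + s_2²/n_2) = (56.17 − 65.52)/√(8.058²/8 + 3.794²/29) = -3.186
Welch–Satterthwaite df ≈ 7.87
Two-sided p-value ≈ 0.013
Since p ≈ 0.013 < α = 0.05, reject H0; the data support H1.

-3.186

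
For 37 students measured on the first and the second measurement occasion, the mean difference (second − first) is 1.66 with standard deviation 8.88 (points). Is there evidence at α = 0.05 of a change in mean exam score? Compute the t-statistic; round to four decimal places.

1.1371

H0: μ_d = 0; H1: μ_d ≠ 0 (paired t-test on the differences, two-sided).
t = d̄/(s_d/√n) = 1.66/(8.88/√37) = 1.1371
df = n − 1 = 36
Two-sided p-value ≈ 0.2630
Since p ≈ 0.2630 > α = 0.05, fail to reject H0; the evidence is not statistically significant.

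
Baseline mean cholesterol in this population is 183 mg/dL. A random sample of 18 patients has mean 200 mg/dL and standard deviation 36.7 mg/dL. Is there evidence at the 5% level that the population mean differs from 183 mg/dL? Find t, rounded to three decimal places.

H0: μ = 183; H1: μ ≠ 183 (one-sample t-test, two-sided).
t = (x̄ − μ₀)/(s/√n) = (200 − 183)/(36.7/√18) = 1.965
df = n − 1 = 17
Two-sided p-value ≈ 0.066
Since p ≈ 0.066 > α = 0.05, fail to reject H0; the data do not provide sufficient evidence against H0.

1.965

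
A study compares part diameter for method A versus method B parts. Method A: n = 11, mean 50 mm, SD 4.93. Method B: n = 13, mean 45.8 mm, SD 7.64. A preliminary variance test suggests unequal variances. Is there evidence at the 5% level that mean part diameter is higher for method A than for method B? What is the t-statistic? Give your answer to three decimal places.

1.623

Let group 1 = method A, group 2 = method B. H0: μ_1 = μ_2; H1: μ_1 > μ_2 (Welch's two-sample t-test, right-tailed).
t = (x̄_1 − x̄_2)/√(s_1²/n_1 + s_2²/n_2) = (50 − 45.8)/√(4.93²/11 + 7.64²/13) = 1.623
Welch–Satterthwaite df ≈ 20.70
p-value = P(T ≥ 1.623) ≈ 0.060
Since p ≈ 0.060 > α = 0.05, fail to reject H0; the data do not provide sufficient evidence against H0.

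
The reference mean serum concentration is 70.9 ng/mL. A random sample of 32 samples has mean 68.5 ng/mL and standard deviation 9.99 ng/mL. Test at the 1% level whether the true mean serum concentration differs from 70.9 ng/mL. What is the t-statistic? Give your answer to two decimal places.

-1.36

H0: μ = 70.9; H1: μ ≠ 70.9 (one-sample t-test, two-sided).
t = (x̄ − μ₀)/(s/√n) = (68.5 − 70.9)/(9.99/√32) = -1.36
df = n − 1 = 31
Two-sided p-value ≈ 0.184
Since p ≈ 0.184 > α = 0.01, fail to reject H0; the evidence is not statistically significant.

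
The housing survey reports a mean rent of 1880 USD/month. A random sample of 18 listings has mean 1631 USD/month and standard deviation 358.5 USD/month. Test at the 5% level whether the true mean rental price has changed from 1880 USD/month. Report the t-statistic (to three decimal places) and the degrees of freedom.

t = -2.947, df = 17

H0: μ = 1880; H1: μ ≠ 1880 (one-sample t-test, two-sided).
t = (x̄ − μ₀)/(s/√n) = (1631 − 1880)/(358.5/√18) = -2.947
df = n − 1 = 17
Two-sided p-value ≈ 0.0090
Since p ≈ 0.0090 < α = 0.05, reject H0; the data support H1.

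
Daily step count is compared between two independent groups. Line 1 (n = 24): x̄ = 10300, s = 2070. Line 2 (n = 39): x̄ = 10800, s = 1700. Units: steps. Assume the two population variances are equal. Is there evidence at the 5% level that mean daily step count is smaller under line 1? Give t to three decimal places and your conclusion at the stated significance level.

Let group 1 = line 1, group 2 = line 2. H0: μ_1 = μ_2; H1: μ_1 < μ_2 (two-sample pooled-variance t-test, left-tailed).
s_p² = [(24−1)·2070² + (39−1)·1700²]/(24+39−2) = 3415950
t = (10300 − 10800)/√[3415950·(1/24 + 1/39)] = -1.043
df = n₁ + n₂ − 2 = 61
p-value = P(T ≤ -1.043) ≈ 0.1506
Since p ≈ 0.1506 > α = 0.05, fail to reject H0; the evidence is not statistically significant.

t = -1.043; fail to reject H0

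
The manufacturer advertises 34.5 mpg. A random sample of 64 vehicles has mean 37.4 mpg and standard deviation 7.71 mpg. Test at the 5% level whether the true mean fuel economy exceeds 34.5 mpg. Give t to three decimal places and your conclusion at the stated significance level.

t = 3.009; reject H0

H0: μ = 34.5; H1: μ > 34.5 (one-sample t-test, right-tailed).
t = (x̄ − μ₀)/(s/√n) = (37.4 − 34.5)/(7.71/√64) = 3.009
df = n − 1 = 63
p-value = P(T ≥ 3.009) ≈ 0.002
Since p ≈ 0.002 < α = 0.05, reject H0; the evidence is statistically significant.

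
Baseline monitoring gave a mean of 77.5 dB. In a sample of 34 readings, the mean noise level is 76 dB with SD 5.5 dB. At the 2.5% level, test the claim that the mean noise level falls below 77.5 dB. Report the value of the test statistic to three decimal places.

H0: μ = 77.5; H1: μ < 77.5 (one-sample t-test, left-tailed).
t = (x̄ − μ₀)/(s/√n) = (76 − 77.5)/(5.5/√34) = -1.590
df = n − 1 = 33
p-value = P(T ≤ -1.590) ≈ 0.061
Since p ≈ 0.061 > α = 0.025, fail to reject H0; the evidence is not statistically significant.

-1.590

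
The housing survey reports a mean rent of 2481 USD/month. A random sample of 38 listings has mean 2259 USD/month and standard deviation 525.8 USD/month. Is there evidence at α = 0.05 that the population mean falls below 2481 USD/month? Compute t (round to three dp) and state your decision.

t = -2.603; reject H0

H0: μ = 2481; H1: μ < 2481 (one-sample t-test, left-tailed).
t = (x̄ − μ₀)/(s/√n) = (2259 − 2481)/(525.8/√38) = -2.603
df = n − 1 = 37
p-value = P(T ≤ -2.603) ≈ 0.007
Since p ≈ 0.007 < α = 0.05, reject H0; the evidence is statistically significant.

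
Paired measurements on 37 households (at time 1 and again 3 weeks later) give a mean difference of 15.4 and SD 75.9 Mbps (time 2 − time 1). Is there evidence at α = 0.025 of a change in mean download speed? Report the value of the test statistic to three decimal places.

1.234

H0: μ_d = 0; H1: μ_d ≠ 0 (paired t-test on the differences, two-sided).
t = d̄/(s_d/√n) = 15.4/(75.9/√37) = 1.234
df = n − 1 = 36
Two-sided p-value ≈ 0.2251
Since p ≈ 0.2251 > α = 0.025, fail to reject H0; the data do not provide sufficient evidence against H0.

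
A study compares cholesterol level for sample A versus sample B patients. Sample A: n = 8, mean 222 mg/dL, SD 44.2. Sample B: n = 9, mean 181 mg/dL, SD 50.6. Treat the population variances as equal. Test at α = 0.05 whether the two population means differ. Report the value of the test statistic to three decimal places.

1.768

Let group 1 = sample A, group 2 = sample B. H0: μ_1 = μ_2; H1: μ_1 ≠ μ_2 (two-sample pooled-variance t-test, two-sided).
s_p² = [(8−1)·44.2² + (9−1)·50.6²]/(8+9−2) = 2277.22
t = (222 − 181)/√[2277.22·(1/8 + 1/9)] = 1.768
df = n₁ + n₂ − 2 = 15
Two-sided p-value ≈ 0.0974
Since p ≈ 0.0974 > α = 0.05, fail to reject H0; the data do not provide sufficient evidence against H0.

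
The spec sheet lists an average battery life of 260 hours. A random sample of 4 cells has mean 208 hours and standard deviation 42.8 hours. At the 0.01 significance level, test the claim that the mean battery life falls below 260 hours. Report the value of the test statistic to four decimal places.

-2.4299

H0: μ = 260; H1: μ < 260 (one-sample t-test, left-tailed).
t = (x̄ − μ₀)/(s/√n) = (208 − 260)/(42.8/√4) = -2.4299
df = n − 1 = 3
p-value = P(T ≤ -2.4299) ≈ 0.047
Since p ≈ 0.047 > α = 0.01, fail to reject H0; the data do not provide sufficient evidence against H0.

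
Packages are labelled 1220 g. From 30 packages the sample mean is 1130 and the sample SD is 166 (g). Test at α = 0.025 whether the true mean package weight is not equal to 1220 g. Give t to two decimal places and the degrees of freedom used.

t = -2.97, df = 29

H0: μ = 1220; H1: μ ≠ 1220 (one-sample t-test, two-sided).
t = (x̄ − μ₀)/(s/√n) = (1130 − 1220)/(166/√30) = -2.97
df = n − 1 = 29
Two-sided p-value ≈ 0.006
Since p ≈ 0.006 < α = 0.025, reject H0; the data support H1.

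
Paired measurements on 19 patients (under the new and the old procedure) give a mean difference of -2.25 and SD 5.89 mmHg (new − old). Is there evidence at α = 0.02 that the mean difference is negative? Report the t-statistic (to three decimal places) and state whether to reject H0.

H0: μ_d = 0; H1: μ_d < 0 (paired t-test on the differences, left-tailed).
t = d̄/(s_d/√n) = -2.25/(5.89/√19) = -1.665
df = n − 1 = 18
p-value = P(T ≤ -1.665) ≈ 0.057
Since p ≈ 0.057 > α = 0.02, fail to reject H0; the data do not provide sufficient evidence against H0.

t = -1.665; fail to reject H0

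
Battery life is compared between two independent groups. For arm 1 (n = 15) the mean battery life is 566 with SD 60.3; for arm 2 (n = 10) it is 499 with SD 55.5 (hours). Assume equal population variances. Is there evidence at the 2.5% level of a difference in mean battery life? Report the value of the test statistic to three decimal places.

Let group 1 = arm 1, group 2 = arm 2. H0: μ_1 = μ_2; H1: μ_1 ≠ μ_2 (two-sample pooled-variance t-test, two-sided).
s_p² = [(15−1)·60.3² + (10−1)·55.5²]/(15+10−2) = 3418.59
t = (566 − 499)/√[3418.59·(1/15 + 1/10)] = 2.807
df = n₁ + n₂ − 2 = 23
Two-sided p-value ≈ 0.010
Since p ≈ 0.010 < α = 0.025, reject H0; the data support H1.

2.807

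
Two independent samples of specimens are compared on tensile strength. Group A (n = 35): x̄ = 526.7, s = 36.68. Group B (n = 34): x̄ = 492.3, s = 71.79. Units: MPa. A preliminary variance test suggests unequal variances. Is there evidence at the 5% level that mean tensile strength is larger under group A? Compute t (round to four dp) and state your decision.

Let group 1 = group A, group 2 = group B. H0: μ_1 = μ_2; H1: μ_1 > μ_2 (Welch's two-sample t-test, right-tailed).
t = (x̄_1 − x̄_2)/√(s_1²/n_1 + s_2²/n_2) = (526.7 − 492.3)/√(36.68²/35 + 71.79²/34) = 2.4955
Welch–Satterthwaite df ≈ 48.81
p-value = P(T ≥ 2.4955) ≈ 0.008
Since p ≈ 0.008 < α = 0.05, reject H0; the data support H1.

t = 2.4955; reject H0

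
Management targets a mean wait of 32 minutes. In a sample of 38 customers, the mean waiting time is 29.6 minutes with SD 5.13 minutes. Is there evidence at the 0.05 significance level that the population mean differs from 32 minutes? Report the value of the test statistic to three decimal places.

H0: μ = 32; H1: μ ≠ 32 (one-sample t-test, two-sided).
t = (x̄ − μ₀)/(s/√n) = (29.6 − 32)/(5.13/√38) = -2.884
df = n − 1 = 37
Two-sided p-value ≈ 0.0065
Since p ≈ 0.0065 < α = 0.05, reject H0; the data support H1.

-2.884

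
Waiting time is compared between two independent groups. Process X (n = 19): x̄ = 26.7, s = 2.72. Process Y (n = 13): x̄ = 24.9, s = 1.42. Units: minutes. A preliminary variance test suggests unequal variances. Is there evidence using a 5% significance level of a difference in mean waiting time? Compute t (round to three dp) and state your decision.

t = 2.439; reject H0

Let group 1 = process X, group 2 = process Y. H0: μ_1 = μ_2; H1: μ_1 ≠ μ_2 (Welch's two-sample t-test, two-sided).
t = (x̄_1 − x̄_2)/√(s_1²/n_1 + s_2²/n_2) = (26.7 − 24.9)/√(2.72²/19 + 1.42²/13) = 2.439
Welch–Satterthwaite df ≈ 28.43
Two-sided p-value ≈ 0.0212
Since p ≈ 0.0212 < α = 0.05, reject H0; the evidence is statistically significant.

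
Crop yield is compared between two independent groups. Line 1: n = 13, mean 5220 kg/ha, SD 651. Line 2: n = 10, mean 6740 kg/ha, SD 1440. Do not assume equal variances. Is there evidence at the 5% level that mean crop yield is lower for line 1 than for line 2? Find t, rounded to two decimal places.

Let group 1 = line 1, group 2 = line 2. H0: μ_1 = μ_2; H1: μ_1 < μ_2 (Welch's two-sample t-test, left-tailed).
t = (x̄_1 − x̄_2)/√(s_1²/n_1 + s_2²/n_2) = (5220 − 6740)/√(651²/13 + 1440²/10) = -3.10
Welch–Satterthwaite df ≈ 11.83
p-value = P(T ≤ -3.10) ≈ 0.005
Since p ≈ 0.005 < α = 0.05, reject H0; the data support H1.

-3.10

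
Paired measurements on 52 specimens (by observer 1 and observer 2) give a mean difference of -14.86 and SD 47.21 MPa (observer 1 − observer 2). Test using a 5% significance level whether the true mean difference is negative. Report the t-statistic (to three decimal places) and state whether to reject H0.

t = -2.270; reject H0

H0: μ_d = 0; H1: μ_d < 0 (paired t-test on the differences, left-tailed).
t = d̄/(s_d/√n) = -14.86/(47.21/√52) = -2.270
df = n − 1 = 51
p-value = P(T ≤ -2.270) ≈ 0.0137
Since p ≈ 0.0137 < α = 0.05, reject H0; the evidence is statistically significant.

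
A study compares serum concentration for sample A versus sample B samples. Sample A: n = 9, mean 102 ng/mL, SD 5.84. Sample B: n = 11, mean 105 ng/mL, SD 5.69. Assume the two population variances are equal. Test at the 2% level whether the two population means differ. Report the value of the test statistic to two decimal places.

Let group 1 = sample A, group 2 = sample B. H0: μ_1 = μ_2; H1: μ_1 ≠ μ_2 (two-sample pooled-variance t-test, two-sided).
s_p² = [(9−1)·5.84² + (11−1)·5.69²]/(9+11−2) = 33.1448
t = (102 − 105)/√[33.1448·(1/9 + 1/11)] = -1.16
df = n₁ + n₂ − 2 = 18
Two-sided p-value ≈ 0.2615
Since p ≈ 0.2615 > α = 0.02, fail to reject H0; the data do not provide sufficient evidence against H0.

-1.16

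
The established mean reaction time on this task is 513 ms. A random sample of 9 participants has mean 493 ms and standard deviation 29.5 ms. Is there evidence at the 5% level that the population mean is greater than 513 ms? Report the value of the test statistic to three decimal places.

H0: μ = 513; H1: μ > 513 (one-sample t-test, right-tailed).
t = (x̄ − μ₀)/(s/√n) = (493 − 513)/(29.5/√9) = -2.034
df = n − 1 = 8
p-value = P(T ≥ -2.034) ≈ 0.9618
Since p ≈ 0.9618 > α = 0.05, fail to reject H0; the evidence is not statistically significant.

-2.034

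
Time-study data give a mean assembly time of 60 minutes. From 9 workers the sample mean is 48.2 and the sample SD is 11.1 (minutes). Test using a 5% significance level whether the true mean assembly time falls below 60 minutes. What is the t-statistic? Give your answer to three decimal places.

H0: μ = 60; H1: μ < 60 (one-sample t-test, left-tailed).
t = (x̄ − μ₀)/(s/√n) = (48.2 − 60)/(11.1/√9) = -3.189
df = n − 1 = 8
p-value = P(T ≤ -3.189) ≈ 0.0064
Since p ≈ 0.0064 < α = 0.05, reject H0; the evidence is statistically significant.

-3.189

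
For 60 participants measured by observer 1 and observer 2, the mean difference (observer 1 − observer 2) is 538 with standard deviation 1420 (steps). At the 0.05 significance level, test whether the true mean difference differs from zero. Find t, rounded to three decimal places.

2.935

H0: μ_d = 0; H1: μ_d ≠ 0 (paired t-test on the differences, two-sided).
t = d̄/(s_d/√n) = 538/(1420/√60) = 2.935
df = n − 1 = 59
Two-sided p-value ≈ 0.005
Since p ≈ 0.005 < α = 0.05, reject H0; the data support H1.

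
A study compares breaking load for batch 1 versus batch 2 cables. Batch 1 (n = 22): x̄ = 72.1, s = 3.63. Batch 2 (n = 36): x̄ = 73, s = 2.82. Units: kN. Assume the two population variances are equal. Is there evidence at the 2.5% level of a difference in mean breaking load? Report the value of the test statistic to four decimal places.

-1.0564

Let group 1 = batch 1, group 2 = batch 2. H0: μ_1 = μ_2; H1: μ_1 ≠ μ_2 (two-sample pooled-variance t-test, two-sided).
s_p² = [(22−1)·3.63² + (36−1)·2.82²]/(22+36−2) = 9.91159
t = (72.1 − 73)/√[9.91159·(1/22 + 1/36)] = -1.0564
df = n₁ + n₂ − 2 = 56
Two-sided p-value ≈ 0.2953
Since p ≈ 0.2953 > α = 0.025, fail to reject H0; the data do not provide sufficient evidence against H0.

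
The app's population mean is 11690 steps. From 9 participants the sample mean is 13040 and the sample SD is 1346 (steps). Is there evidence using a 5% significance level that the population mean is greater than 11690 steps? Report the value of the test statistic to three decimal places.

3.009

H0: μ = 11690; H1: μ > 11690 (one-sample t-test, right-tailed).
t = (x̄ − μ₀)/(s/√n) = (13040 − 11690)/(1346/√9) = 3.009
df = n − 1 = 8
p-value = P(T ≥ 3.009) ≈ 0.0084
Since p ≈ 0.0084 < α = 0.05, reject H0; the data support H1.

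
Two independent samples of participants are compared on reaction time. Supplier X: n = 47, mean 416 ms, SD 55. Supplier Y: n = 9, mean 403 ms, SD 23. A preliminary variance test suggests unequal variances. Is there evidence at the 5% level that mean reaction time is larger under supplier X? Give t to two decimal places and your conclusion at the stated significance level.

t = 1.17; fail to reject H0

Let group 1 = supplier X, group 2 = supplier Y. H0: μ_1 = μ_2; H1: μ_1 > μ_2 (Welch's two-sample t-test, right-tailed).
t = (x̄_1 − x̄_2)/√(s_1²/n_1 + s_2²/n_2) = (416 − 403)/√(55²/47 + 23²/9) = 1.17
Welch–Satterthwaite df ≈ 29.05
p-value = P(T ≥ 1.17) ≈ 0.1255
Since p ≈ 0.1255 > α = 0.05, fail to reject H0; the data do not provide sufficient evidence against H0.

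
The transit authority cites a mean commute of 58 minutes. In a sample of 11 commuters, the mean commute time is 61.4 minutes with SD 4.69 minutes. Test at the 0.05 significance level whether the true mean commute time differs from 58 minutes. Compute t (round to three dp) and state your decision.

H0: μ = 58; H1: μ ≠ 58 (one-sample t-test, two-sided).
t = (x̄ − μ₀)/(s/√n) = (61.4 − 58)/(4.69/√11) = 2.404
df = n − 1 = 10
Two-sided p-value ≈ 0.037
Since p ≈ 0.037 < α = 0.05, reject H0; the data support H1.

t = 2.404; reject H0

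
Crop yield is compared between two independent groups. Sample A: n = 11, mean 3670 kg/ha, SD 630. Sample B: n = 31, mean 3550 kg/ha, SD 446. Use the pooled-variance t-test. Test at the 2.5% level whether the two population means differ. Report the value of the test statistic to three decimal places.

Let group 1 = sample A, group 2 = sample B. H0: μ_1 = μ_2; H1: μ_1 ≠ μ_2 (two-sample pooled-variance t-test, two-sided).
s_p² = [(11−1)·630² + (31−1)·446²]/(11+31−2) = 248412
t = (3670 − 3550)/√[248412·(1/11 + 1/31)] = 0.686
df = n₁ + n₂ − 2 = 40
Two-sided p-value ≈ 0.4966
Since p ≈ 0.4966 > α = 0.025, fail to reject H0; the data do not provide sufficient evidence against H0.

0.686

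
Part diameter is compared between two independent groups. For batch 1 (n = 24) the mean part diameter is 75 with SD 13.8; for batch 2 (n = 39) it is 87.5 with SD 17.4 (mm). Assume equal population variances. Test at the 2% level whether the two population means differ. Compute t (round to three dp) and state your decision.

Let group 1 = batch 1, group 2 = batch 2. H0: μ_1 = μ_2; H1: μ_1 ≠ μ_2 (two-sample pooled-variance t-test, two-sided).
s_p² = [(24−1)·13.8² + (39−1)·17.4²]/(24+39−2) = 260.41
t = (75 − 87.5)/√[260.41·(1/24 + 1/39)] = -2.986
df = n₁ + n₂ − 2 = 61
Two-sided p-value ≈ 0.0041
Since p ≈ 0.0041 < α = 0.02, reject H0; the data support H1.

t = -2.986; reject H0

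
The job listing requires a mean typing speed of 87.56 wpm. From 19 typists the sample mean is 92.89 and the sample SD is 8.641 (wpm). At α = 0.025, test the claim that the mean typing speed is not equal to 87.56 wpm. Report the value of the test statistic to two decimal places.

2.69

H0: μ = 87.56; H1: μ ≠ 87.56 (one-sample t-test, two-sided).
t = (x̄ − μ₀)/(s/√n) = (92.89 − 87.56)/(8.641/√19) = 2.69
df = n − 1 = 18
Two-sided p-value ≈ 0.015
Since p ≈ 0.015 < α = 0.025, reject H0; the data support H1.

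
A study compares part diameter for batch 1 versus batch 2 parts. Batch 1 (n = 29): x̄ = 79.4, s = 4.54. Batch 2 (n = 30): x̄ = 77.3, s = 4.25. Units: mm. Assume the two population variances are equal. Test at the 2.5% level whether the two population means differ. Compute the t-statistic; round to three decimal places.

1.835

Let group 1 = batch 1, group 2 = batch 2. H0: μ_1 = μ_2; H1: μ_1 ≠ μ_2 (two-sample pooled-variance t-test, two-sided).
s_p² = [(29−1)·4.54² + (30−1)·4.25²]/(29+30−2) = 19.3147
t = (79.4 − 77.3)/√[19.3147·(1/29 + 1/30)] = 1.835
df = n₁ + n₂ − 2 = 57
Two-sided p-value ≈ 0.072
Since p ≈ 0.072 > α = 0.025, fail to reject H0; the data do not provide sufficient evidence against H0.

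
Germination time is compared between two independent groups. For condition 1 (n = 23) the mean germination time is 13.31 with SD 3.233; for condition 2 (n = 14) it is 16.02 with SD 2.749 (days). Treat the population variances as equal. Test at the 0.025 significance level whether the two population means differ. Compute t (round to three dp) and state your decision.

Let group 1 = condition 1, group 2 = condition 2. H0: μ_1 = μ_2; H1: μ_1 ≠ μ_2 (two-sample pooled-variance t-test, two-sided).
s_p² = [(23−1)·3.233² + (14−1)·2.749²]/(23+14−2) = 9.3769
t = (13.31 − 16.02)/√[9.3769·(1/23 + 1/14)] = -2.611
df = n₁ + n₂ − 2 = 35
Two-sided p-value ≈ 0.0132
Since p ≈ 0.0132 < α = 0.025, reject H0; the evidence is statistically significant.

t = -2.611; reject H0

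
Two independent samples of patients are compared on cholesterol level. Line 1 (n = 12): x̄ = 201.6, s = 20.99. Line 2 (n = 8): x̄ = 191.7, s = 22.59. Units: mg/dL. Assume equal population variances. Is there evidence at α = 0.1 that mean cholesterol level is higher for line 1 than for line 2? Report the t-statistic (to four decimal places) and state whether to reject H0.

Let group 1 = line 1, group 2 = line 2. H0: μ_1 = μ_2; H1: μ_1 > μ_2 (two-sample pooled-variance t-test, right-tailed).
s_p² = [(12−1)·20.99² + (8−1)·22.59²]/(12+8−2) = 467.697
t = (201.6 − 191.7)/√[467.697·(1/12 + 1/8)] = 1.0029
df = n₁ + n₂ − 2 = 18
p-value = P(T ≥ 1.0029) ≈ 0.165
Since p ≈ 0.165 > α = 0.1, fail to reject H0; the data do not provide sufficient evidence against H0.

t = 1.0029; fail to reject H0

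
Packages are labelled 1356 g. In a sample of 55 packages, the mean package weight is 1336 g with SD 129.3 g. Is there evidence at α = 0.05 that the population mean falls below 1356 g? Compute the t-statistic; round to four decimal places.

-1.1471

H0: μ = 1356; H1: μ < 1356 (one-sample t-test, left-tailed).
t = (x̄ − μ₀)/(s/√n) = (1336 − 1356)/(129.3/√55) = -1.1471
df = n − 1 = 54
p-value = P(T ≤ -1.1471) ≈ 0.128
Since p ≈ 0.128 > α = 0.05, fail to reject H0; the data do not provide sufficient evidence against H0.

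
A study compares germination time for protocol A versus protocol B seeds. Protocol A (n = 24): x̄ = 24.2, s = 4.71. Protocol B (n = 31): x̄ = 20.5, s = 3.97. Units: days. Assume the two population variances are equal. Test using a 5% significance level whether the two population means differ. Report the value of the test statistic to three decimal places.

Let group 1 = protocol A, group 2 = protocol B. H0: μ_1 = μ_2; H1: μ_1 ≠ μ_2 (two-sample pooled-variance t-test, two-sided).
s_p² = [(24−1)·4.71² + (31−1)·3.97²]/(24+31−2) = 18.5483
t = (24.2 − 20.5)/√[18.5483·(1/24 + 1/31)] = 3.160
df = n₁ + n₂ − 2 = 53
Two-sided p-value ≈ 0.0026
Since p ≈ 0.0026 < α = 0.05, reject H0; the data support H1.

3.160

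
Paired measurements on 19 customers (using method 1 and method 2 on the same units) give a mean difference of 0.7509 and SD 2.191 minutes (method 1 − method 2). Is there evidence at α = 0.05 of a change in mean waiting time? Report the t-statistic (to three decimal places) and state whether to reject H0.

t = 1.494; fail to reject H0

H0: μ_d = 0; H1: μ_d ≠ 0 (paired t-test on the differences, two-sided).
t = d̄/(s_d/√n) = 0.7509/(2.191/√19) = 1.494
df = n − 1 = 18
Two-sided p-value ≈ 0.1525
Since p ≈ 0.1525 > α = 0.05, fail to reject H0; the data do not provide sufficient evidence against H0.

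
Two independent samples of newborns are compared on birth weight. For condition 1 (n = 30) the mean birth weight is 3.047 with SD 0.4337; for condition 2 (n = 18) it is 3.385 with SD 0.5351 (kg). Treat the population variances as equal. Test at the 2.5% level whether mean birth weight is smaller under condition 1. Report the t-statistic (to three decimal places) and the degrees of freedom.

t = -2.393, df = 46

Let group 1 = condition 1, group 2 = condition 2. H0: μ_1 = μ_2; H1: μ_1 < μ_2 (two-sample pooled-variance t-test, left-tailed).
s_p² = [(30−1)·0.4337² + (18−1)·0.5351²]/(30+18−2) = 0.2244
t = (3.047 − 3.385)/√[0.2244·(1/30 + 1/18)] = -2.393
df = n₁ + n₂ − 2 = 46
p-value = P(T ≤ -2.393) ≈ 0.0104
Since p ≈ 0.0104 < α = 0.025, reject H0; the data support H1.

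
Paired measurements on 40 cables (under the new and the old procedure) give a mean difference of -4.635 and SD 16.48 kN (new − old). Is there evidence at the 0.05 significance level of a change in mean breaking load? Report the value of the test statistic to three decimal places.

-1.779

H0: μ_d = 0; H1: μ_d ≠ 0 (paired t-test on the differences, two-sided).
t = d̄/(s_d/√n) = -4.635/(16.48/√40) = -1.779
df = n − 1 = 39
Two-sided p-value ≈ 0.0831
Since p ≈ 0.0831 > α = 0.05, fail to reject H0; the evidence is not statistically significant.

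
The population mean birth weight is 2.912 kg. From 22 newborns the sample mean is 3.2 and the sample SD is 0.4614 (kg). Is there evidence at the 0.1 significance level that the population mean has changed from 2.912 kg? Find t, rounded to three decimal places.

H0: μ = 2.912; H1: μ ≠ 2.912 (one-sample t-test, two-sided).
t = (x̄ − μ₀)/(s/√n) = (3.2 − 2.912)/(0.4614/√22) = 2.928
df = n − 1 = 21
Two-sided p-value ≈ 0.008
Since p ≈ 0.008 < α = 0.1, reject H0; the data support H1.

2.928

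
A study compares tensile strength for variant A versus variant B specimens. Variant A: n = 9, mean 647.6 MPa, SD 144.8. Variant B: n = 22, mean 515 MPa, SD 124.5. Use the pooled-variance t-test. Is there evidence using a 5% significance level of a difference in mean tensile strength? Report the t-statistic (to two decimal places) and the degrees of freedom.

t = 2.57, df = 29

Let group 1 = variant A, group 2 = variant B. H0: μ_1 = μ_2; H1: μ_1 ≠ μ_2 (two-sample pooled-variance t-test, two-sided).
s_p² = [(9−1)·144.8² + (22−1)·124.5²]/(9+22−2) = 17008.3
t = (647.6 − 515)/√[17008.3·(1/9 + 1/22)] = 2.57
df = n₁ + n₂ − 2 = 29
Two-sided p-value ≈ 0.0156
Since p ≈ 0.0156 < α = 0.05, reject H0; the data support H1.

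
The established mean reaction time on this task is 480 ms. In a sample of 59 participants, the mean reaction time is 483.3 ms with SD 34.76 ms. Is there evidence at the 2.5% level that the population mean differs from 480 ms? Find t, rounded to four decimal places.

0.7292

H0: μ = 480; H1: μ ≠ 480 (one-sample t-test, two-sided).
t = (x̄ − μ₀)/(s/√n) = (483.3 − 480)/(34.76/√59) = 0.7292
df = n − 1 = 58
Two-sided p-value ≈ 0.4688
Since p ≈ 0.4688 > α = 0.025, fail to reject H0; the data do not provide sufficient evidence against H0.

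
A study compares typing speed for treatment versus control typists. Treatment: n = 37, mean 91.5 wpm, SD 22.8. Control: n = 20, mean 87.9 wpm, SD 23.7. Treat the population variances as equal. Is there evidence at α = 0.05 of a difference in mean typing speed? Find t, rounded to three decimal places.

0.561

Let group 1 = treatment, group 2 = control. H0: μ_1 = μ_2; H1: μ_1 ≠ μ_2 (two-sample pooled-variance t-test, two-sided).
s_p² = [(37−1)·22.8² + (20−1)·23.7²]/(37+20−2) = 534.297
t = (91.5 − 87.9)/√[534.297·(1/37 + 1/20)] = 0.561
df = n₁ + n₂ − 2 = 55
Two-sided p-value ≈ 0.577
Since p ≈ 0.577 > α = 0.05, fail to reject H0; the data do not provide sufficient evidence against H0.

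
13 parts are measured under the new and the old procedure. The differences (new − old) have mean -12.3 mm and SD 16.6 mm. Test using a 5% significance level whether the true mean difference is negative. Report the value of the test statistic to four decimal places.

-2.6716

H0: μ_d = 0; H1: μ_d < 0 (paired t-test on the differences, left-tailed).
t = d̄/(s_d/√n) = -12.3/(16.6/√13) = -2.6716
df = n − 1 = 12
p-value = P(T ≤ -2.6716) ≈ 0.010
Since p ≈ 0.010 < α = 0.05, reject H0; the evidence is statistically significant.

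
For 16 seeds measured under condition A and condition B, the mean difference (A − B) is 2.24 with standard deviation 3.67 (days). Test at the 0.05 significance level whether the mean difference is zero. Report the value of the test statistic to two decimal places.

H0: μ_d = 0; H1: μ_d ≠ 0 (paired t-test on the differences, two-sided).
t = d̄/(s_d/√n) = 2.24/(3.67/√16) = 2.44
df = n − 1 = 15
Two-sided p-value ≈ 0.0275
Since p ≈ 0.0275 < α = 0.05, reject H0; the data support H1.

2.44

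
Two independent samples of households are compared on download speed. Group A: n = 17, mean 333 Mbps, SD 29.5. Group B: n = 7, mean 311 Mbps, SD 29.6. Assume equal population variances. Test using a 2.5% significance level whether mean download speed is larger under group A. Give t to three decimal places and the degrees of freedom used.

Let group 1 = group A, group 2 = group B. H0: μ_1 = μ_2; H1: μ_1 > μ_2 (two-sample pooled-variance t-test, right-tailed).
s_p² = [(17−1)·29.5² + (7−1)·29.6²]/(17+7−2) = 871.862
t = (333 − 311)/√[871.862·(1/17 + 1/7)] = 1.659
df = n₁ + n₂ − 2 = 22
p-value = P(T ≥ 1.659) ≈ 0.056
Since p ≈ 0.056 > α = 0.025, fail to reject H0; the evidence is not statistically significant.

t = 1.659, df = 22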